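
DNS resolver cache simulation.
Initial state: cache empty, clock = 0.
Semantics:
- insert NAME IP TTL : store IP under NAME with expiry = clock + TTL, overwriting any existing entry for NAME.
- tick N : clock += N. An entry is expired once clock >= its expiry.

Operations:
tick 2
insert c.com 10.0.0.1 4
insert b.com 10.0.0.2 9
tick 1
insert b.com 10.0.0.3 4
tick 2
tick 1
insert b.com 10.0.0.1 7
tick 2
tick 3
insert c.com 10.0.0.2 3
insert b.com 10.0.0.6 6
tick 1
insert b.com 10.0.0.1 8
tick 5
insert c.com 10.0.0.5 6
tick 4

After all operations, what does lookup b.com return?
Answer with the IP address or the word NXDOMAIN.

Answer: NXDOMAIN

Derivation:
Op 1: tick 2 -> clock=2.
Op 2: insert c.com -> 10.0.0.1 (expiry=2+4=6). clock=2
Op 3: insert b.com -> 10.0.0.2 (expiry=2+9=11). clock=2
Op 4: tick 1 -> clock=3.
Op 5: insert b.com -> 10.0.0.3 (expiry=3+4=7). clock=3
Op 6: tick 2 -> clock=5.
Op 7: tick 1 -> clock=6. purged={c.com}
Op 8: insert b.com -> 10.0.0.1 (expiry=6+7=13). clock=6
Op 9: tick 2 -> clock=8.
Op 10: tick 3 -> clock=11.
Op 11: insert c.com -> 10.0.0.2 (expiry=11+3=14). clock=11
Op 12: insert b.com -> 10.0.0.6 (expiry=11+6=17). clock=11
Op 13: tick 1 -> clock=12.
Op 14: insert b.com -> 10.0.0.1 (expiry=12+8=20). clock=12
Op 15: tick 5 -> clock=17. purged={c.com}
Op 16: insert c.com -> 10.0.0.5 (expiry=17+6=23). clock=17
Op 17: tick 4 -> clock=21. purged={b.com}
lookup b.com: not in cache (expired or never inserted)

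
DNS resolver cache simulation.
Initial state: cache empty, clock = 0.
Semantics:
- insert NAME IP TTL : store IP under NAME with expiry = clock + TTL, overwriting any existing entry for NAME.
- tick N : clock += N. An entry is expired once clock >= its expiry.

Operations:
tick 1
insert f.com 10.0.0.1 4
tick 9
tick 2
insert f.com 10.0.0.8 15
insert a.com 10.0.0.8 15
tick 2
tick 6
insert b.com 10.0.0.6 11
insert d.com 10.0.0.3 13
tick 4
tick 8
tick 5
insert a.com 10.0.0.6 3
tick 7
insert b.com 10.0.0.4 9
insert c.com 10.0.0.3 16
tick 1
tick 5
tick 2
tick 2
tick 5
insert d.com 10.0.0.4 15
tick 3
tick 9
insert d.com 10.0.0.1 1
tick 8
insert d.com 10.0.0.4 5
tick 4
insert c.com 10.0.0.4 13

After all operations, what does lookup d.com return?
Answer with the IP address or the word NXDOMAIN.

Op 1: tick 1 -> clock=1.
Op 2: insert f.com -> 10.0.0.1 (expiry=1+4=5). clock=1
Op 3: tick 9 -> clock=10. purged={f.com}
Op 4: tick 2 -> clock=12.
Op 5: insert f.com -> 10.0.0.8 (expiry=12+15=27). clock=12
Op 6: insert a.com -> 10.0.0.8 (expiry=12+15=27). clock=12
Op 7: tick 2 -> clock=14.
Op 8: tick 6 -> clock=20.
Op 9: insert b.com -> 10.0.0.6 (expiry=20+11=31). clock=20
Op 10: insert d.com -> 10.0.0.3 (expiry=20+13=33). clock=20
Op 11: tick 4 -> clock=24.
Op 12: tick 8 -> clock=32. purged={a.com,b.com,f.com}
Op 13: tick 5 -> clock=37. purged={d.com}
Op 14: insert a.com -> 10.0.0.6 (expiry=37+3=40). clock=37
Op 15: tick 7 -> clock=44. purged={a.com}
Op 16: insert b.com -> 10.0.0.4 (expiry=44+9=53). clock=44
Op 17: insert c.com -> 10.0.0.3 (expiry=44+16=60). clock=44
Op 18: tick 1 -> clock=45.
Op 19: tick 5 -> clock=50.
Op 20: tick 2 -> clock=52.
Op 21: tick 2 -> clock=54. purged={b.com}
Op 22: tick 5 -> clock=59.
Op 23: insert d.com -> 10.0.0.4 (expiry=59+15=74). clock=59
Op 24: tick 3 -> clock=62. purged={c.com}
Op 25: tick 9 -> clock=71.
Op 26: insert d.com -> 10.0.0.1 (expiry=71+1=72). clock=71
Op 27: tick 8 -> clock=79. purged={d.com}
Op 28: insert d.com -> 10.0.0.4 (expiry=79+5=84). clock=79
Op 29: tick 4 -> clock=83.
Op 30: insert c.com -> 10.0.0.4 (expiry=83+13=96). clock=83
lookup d.com: present, ip=10.0.0.4 expiry=84 > clock=83

Answer: 10.0.0.4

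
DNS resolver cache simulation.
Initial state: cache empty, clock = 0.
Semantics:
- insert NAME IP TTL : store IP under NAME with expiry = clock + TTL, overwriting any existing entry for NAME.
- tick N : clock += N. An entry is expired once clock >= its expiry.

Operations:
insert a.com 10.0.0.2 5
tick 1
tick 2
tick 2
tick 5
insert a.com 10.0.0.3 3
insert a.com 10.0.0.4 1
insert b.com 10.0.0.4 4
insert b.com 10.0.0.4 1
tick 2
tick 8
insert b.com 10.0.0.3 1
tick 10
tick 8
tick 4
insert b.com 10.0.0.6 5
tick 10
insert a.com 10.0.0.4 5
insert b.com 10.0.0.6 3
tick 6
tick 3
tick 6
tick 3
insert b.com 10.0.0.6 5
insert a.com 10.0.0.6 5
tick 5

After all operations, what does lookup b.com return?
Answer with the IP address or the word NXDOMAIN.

Op 1: insert a.com -> 10.0.0.2 (expiry=0+5=5). clock=0
Op 2: tick 1 -> clock=1.
Op 3: tick 2 -> clock=3.
Op 4: tick 2 -> clock=5. purged={a.com}
Op 5: tick 5 -> clock=10.
Op 6: insert a.com -> 10.0.0.3 (expiry=10+3=13). clock=10
Op 7: insert a.com -> 10.0.0.4 (expiry=10+1=11). clock=10
Op 8: insert b.com -> 10.0.0.4 (expiry=10+4=14). clock=10
Op 9: insert b.com -> 10.0.0.4 (expiry=10+1=11). clock=10
Op 10: tick 2 -> clock=12. purged={a.com,b.com}
Op 11: tick 8 -> clock=20.
Op 12: insert b.com -> 10.0.0.3 (expiry=20+1=21). clock=20
Op 13: tick 10 -> clock=30. purged={b.com}
Op 14: tick 8 -> clock=38.
Op 15: tick 4 -> clock=42.
Op 16: insert b.com -> 10.0.0.6 (expiry=42+5=47). clock=42
Op 17: tick 10 -> clock=52. purged={b.com}
Op 18: insert a.com -> 10.0.0.4 (expiry=52+5=57). clock=52
Op 19: insert b.com -> 10.0.0.6 (expiry=52+3=55). clock=52
Op 20: tick 6 -> clock=58. purged={a.com,b.com}
Op 21: tick 3 -> clock=61.
Op 22: tick 6 -> clock=67.
Op 23: tick 3 -> clock=70.
Op 24: insert b.com -> 10.0.0.6 (expiry=70+5=75). clock=70
Op 25: insert a.com -> 10.0.0.6 (expiry=70+5=75). clock=70
Op 26: tick 5 -> clock=75. purged={a.com,b.com}
lookup b.com: not in cache (expired or never inserted)

Answer: NXDOMAIN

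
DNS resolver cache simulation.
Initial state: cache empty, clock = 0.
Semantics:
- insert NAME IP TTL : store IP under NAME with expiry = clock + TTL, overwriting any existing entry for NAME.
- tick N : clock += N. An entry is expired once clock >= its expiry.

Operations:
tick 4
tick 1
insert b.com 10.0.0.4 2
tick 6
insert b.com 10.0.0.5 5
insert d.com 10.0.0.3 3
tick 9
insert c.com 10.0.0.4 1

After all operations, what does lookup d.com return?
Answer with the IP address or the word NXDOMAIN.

Answer: NXDOMAIN

Derivation:
Op 1: tick 4 -> clock=4.
Op 2: tick 1 -> clock=5.
Op 3: insert b.com -> 10.0.0.4 (expiry=5+2=7). clock=5
Op 4: tick 6 -> clock=11. purged={b.com}
Op 5: insert b.com -> 10.0.0.5 (expiry=11+5=16). clock=11
Op 6: insert d.com -> 10.0.0.3 (expiry=11+3=14). clock=11
Op 7: tick 9 -> clock=20. purged={b.com,d.com}
Op 8: insert c.com -> 10.0.0.4 (expiry=20+1=21). clock=20
lookup d.com: not in cache (expired or never inserted)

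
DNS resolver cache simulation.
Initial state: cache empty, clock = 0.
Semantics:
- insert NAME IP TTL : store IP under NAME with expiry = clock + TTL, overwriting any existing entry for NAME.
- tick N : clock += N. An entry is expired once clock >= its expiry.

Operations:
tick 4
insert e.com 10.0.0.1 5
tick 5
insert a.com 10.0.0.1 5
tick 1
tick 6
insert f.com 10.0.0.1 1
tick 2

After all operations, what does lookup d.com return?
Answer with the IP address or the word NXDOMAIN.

Answer: NXDOMAIN

Derivation:
Op 1: tick 4 -> clock=4.
Op 2: insert e.com -> 10.0.0.1 (expiry=4+5=9). clock=4
Op 3: tick 5 -> clock=9. purged={e.com}
Op 4: insert a.com -> 10.0.0.1 (expiry=9+5=14). clock=9
Op 5: tick 1 -> clock=10.
Op 6: tick 6 -> clock=16. purged={a.com}
Op 7: insert f.com -> 10.0.0.1 (expiry=16+1=17). clock=16
Op 8: tick 2 -> clock=18. purged={f.com}
lookup d.com: not in cache (expired or never inserted)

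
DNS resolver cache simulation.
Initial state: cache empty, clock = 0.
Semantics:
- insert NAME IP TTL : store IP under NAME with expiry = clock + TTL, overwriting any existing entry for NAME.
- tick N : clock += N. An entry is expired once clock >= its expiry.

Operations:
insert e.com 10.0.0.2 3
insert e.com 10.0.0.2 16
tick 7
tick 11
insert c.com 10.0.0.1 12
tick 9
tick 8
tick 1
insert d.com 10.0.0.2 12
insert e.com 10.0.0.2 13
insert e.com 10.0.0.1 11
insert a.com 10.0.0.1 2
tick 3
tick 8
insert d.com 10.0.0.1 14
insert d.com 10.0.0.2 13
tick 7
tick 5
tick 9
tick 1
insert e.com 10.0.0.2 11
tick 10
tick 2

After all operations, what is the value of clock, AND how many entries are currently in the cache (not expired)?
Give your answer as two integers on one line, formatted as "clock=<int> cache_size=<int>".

Answer: clock=81 cache_size=0

Derivation:
Op 1: insert e.com -> 10.0.0.2 (expiry=0+3=3). clock=0
Op 2: insert e.com -> 10.0.0.2 (expiry=0+16=16). clock=0
Op 3: tick 7 -> clock=7.
Op 4: tick 11 -> clock=18. purged={e.com}
Op 5: insert c.com -> 10.0.0.1 (expiry=18+12=30). clock=18
Op 6: tick 9 -> clock=27.
Op 7: tick 8 -> clock=35. purged={c.com}
Op 8: tick 1 -> clock=36.
Op 9: insert d.com -> 10.0.0.2 (expiry=36+12=48). clock=36
Op 10: insert e.com -> 10.0.0.2 (expiry=36+13=49). clock=36
Op 11: insert e.com -> 10.0.0.1 (expiry=36+11=47). clock=36
Op 12: insert a.com -> 10.0.0.1 (expiry=36+2=38). clock=36
Op 13: tick 3 -> clock=39. purged={a.com}
Op 14: tick 8 -> clock=47. purged={e.com}
Op 15: insert d.com -> 10.0.0.1 (expiry=47+14=61). clock=47
Op 16: insert d.com -> 10.0.0.2 (expiry=47+13=60). clock=47
Op 17: tick 7 -> clock=54.
Op 18: tick 5 -> clock=59.
Op 19: tick 9 -> clock=68. purged={d.com}
Op 20: tick 1 -> clock=69.
Op 21: insert e.com -> 10.0.0.2 (expiry=69+11=80). clock=69
Op 22: tick 10 -> clock=79.
Op 23: tick 2 -> clock=81. purged={e.com}
Final clock = 81
Final cache (unexpired): {} -> size=0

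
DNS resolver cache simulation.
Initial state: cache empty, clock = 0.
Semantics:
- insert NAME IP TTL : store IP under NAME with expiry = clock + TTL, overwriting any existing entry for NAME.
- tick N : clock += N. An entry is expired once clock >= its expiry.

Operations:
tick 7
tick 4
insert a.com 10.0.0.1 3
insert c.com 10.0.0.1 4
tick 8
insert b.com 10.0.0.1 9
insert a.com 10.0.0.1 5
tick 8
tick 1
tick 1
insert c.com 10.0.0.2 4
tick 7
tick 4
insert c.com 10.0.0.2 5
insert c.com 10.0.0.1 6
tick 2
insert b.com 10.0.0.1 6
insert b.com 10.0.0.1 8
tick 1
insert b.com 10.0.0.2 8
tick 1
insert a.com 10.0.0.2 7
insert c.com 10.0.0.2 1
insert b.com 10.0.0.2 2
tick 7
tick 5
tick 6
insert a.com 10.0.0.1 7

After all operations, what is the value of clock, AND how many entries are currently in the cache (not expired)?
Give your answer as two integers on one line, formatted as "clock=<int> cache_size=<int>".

Op 1: tick 7 -> clock=7.
Op 2: tick 4 -> clock=11.
Op 3: insert a.com -> 10.0.0.1 (expiry=11+3=14). clock=11
Op 4: insert c.com -> 10.0.0.1 (expiry=11+4=15). clock=11
Op 5: tick 8 -> clock=19. purged={a.com,c.com}
Op 6: insert b.com -> 10.0.0.1 (expiry=19+9=28). clock=19
Op 7: insert a.com -> 10.0.0.1 (expiry=19+5=24). clock=19
Op 8: tick 8 -> clock=27. purged={a.com}
Op 9: tick 1 -> clock=28. purged={b.com}
Op 10: tick 1 -> clock=29.
Op 11: insert c.com -> 10.0.0.2 (expiry=29+4=33). clock=29
Op 12: tick 7 -> clock=36. purged={c.com}
Op 13: tick 4 -> clock=40.
Op 14: insert c.com -> 10.0.0.2 (expiry=40+5=45). clock=40
Op 15: insert c.com -> 10.0.0.1 (expiry=40+6=46). clock=40
Op 16: tick 2 -> clock=42.
Op 17: insert b.com -> 10.0.0.1 (expiry=42+6=48). clock=42
Op 18: insert b.com -> 10.0.0.1 (expiry=42+8=50). clock=42
Op 19: tick 1 -> clock=43.
Op 20: insert b.com -> 10.0.0.2 (expiry=43+8=51). clock=43
Op 21: tick 1 -> clock=44.
Op 22: insert a.com -> 10.0.0.2 (expiry=44+7=51). clock=44
Op 23: insert c.com -> 10.0.0.2 (expiry=44+1=45). clock=44
Op 24: insert b.com -> 10.0.0.2 (expiry=44+2=46). clock=44
Op 25: tick 7 -> clock=51. purged={a.com,b.com,c.com}
Op 26: tick 5 -> clock=56.
Op 27: tick 6 -> clock=62.
Op 28: insert a.com -> 10.0.0.1 (expiry=62+7=69). clock=62
Final clock = 62
Final cache (unexpired): {a.com} -> size=1

Answer: clock=62 cache_size=1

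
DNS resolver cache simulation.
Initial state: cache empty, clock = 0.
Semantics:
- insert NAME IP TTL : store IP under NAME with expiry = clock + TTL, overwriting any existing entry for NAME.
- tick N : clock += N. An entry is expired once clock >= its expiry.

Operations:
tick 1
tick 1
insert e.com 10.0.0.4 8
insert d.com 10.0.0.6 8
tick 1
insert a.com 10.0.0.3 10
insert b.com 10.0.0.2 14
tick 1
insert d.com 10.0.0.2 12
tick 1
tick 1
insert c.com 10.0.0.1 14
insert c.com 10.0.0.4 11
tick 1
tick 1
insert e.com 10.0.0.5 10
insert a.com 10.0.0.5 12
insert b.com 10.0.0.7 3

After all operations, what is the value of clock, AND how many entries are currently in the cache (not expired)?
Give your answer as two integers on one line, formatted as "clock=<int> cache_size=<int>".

Op 1: tick 1 -> clock=1.
Op 2: tick 1 -> clock=2.
Op 3: insert e.com -> 10.0.0.4 (expiry=2+8=10). clock=2
Op 4: insert d.com -> 10.0.0.6 (expiry=2+8=10). clock=2
Op 5: tick 1 -> clock=3.
Op 6: insert a.com -> 10.0.0.3 (expiry=3+10=13). clock=3
Op 7: insert b.com -> 10.0.0.2 (expiry=3+14=17). clock=3
Op 8: tick 1 -> clock=4.
Op 9: insert d.com -> 10.0.0.2 (expiry=4+12=16). clock=4
Op 10: tick 1 -> clock=5.
Op 11: tick 1 -> clock=6.
Op 12: insert c.com -> 10.0.0.1 (expiry=6+14=20). clock=6
Op 13: insert c.com -> 10.0.0.4 (expiry=6+11=17). clock=6
Op 14: tick 1 -> clock=7.
Op 15: tick 1 -> clock=8.
Op 16: insert e.com -> 10.0.0.5 (expiry=8+10=18). clock=8
Op 17: insert a.com -> 10.0.0.5 (expiry=8+12=20). clock=8
Op 18: insert b.com -> 10.0.0.7 (expiry=8+3=11). clock=8
Final clock = 8
Final cache (unexpired): {a.com,b.com,c.com,d.com,e.com} -> size=5

Answer: clock=8 cache_size=5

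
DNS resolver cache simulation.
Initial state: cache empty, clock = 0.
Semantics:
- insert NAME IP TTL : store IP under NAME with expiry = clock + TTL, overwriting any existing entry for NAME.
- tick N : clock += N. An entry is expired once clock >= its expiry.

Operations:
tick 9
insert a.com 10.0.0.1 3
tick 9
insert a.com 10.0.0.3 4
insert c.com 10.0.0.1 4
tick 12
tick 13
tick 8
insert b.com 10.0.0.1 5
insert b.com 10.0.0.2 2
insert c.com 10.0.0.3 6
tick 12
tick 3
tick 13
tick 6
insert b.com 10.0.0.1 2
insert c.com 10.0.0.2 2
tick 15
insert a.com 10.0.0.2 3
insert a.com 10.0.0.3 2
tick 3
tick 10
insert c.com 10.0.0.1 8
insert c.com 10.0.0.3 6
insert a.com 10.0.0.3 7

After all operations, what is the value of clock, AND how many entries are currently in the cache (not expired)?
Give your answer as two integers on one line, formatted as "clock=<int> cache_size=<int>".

Answer: clock=113 cache_size=2

Derivation:
Op 1: tick 9 -> clock=9.
Op 2: insert a.com -> 10.0.0.1 (expiry=9+3=12). clock=9
Op 3: tick 9 -> clock=18. purged={a.com}
Op 4: insert a.com -> 10.0.0.3 (expiry=18+4=22). clock=18
Op 5: insert c.com -> 10.0.0.1 (expiry=18+4=22). clock=18
Op 6: tick 12 -> clock=30. purged={a.com,c.com}
Op 7: tick 13 -> clock=43.
Op 8: tick 8 -> clock=51.
Op 9: insert b.com -> 10.0.0.1 (expiry=51+5=56). clock=51
Op 10: insert b.com -> 10.0.0.2 (expiry=51+2=53). clock=51
Op 11: insert c.com -> 10.0.0.3 (expiry=51+6=57). clock=51
Op 12: tick 12 -> clock=63. purged={b.com,c.com}
Op 13: tick 3 -> clock=66.
Op 14: tick 13 -> clock=79.
Op 15: tick 6 -> clock=85.
Op 16: insert b.com -> 10.0.0.1 (expiry=85+2=87). clock=85
Op 17: insert c.com -> 10.0.0.2 (expiry=85+2=87). clock=85
Op 18: tick 15 -> clock=100. purged={b.com,c.com}
Op 19: insert a.com -> 10.0.0.2 (expiry=100+3=103). clock=100
Op 20: insert a.com -> 10.0.0.3 (expiry=100+2=102). clock=100
Op 21: tick 3 -> clock=103. purged={a.com}
Op 22: tick 10 -> clock=113.
Op 23: insert c.com -> 10.0.0.1 (expiry=113+8=121). clock=113
Op 24: insert c.com -> 10.0.0.3 (expiry=113+6=119). clock=113
Op 25: insert a.com -> 10.0.0.3 (expiry=113+7=120). clock=113
Final clock = 113
Final cache (unexpired): {a.com,c.com} -> size=2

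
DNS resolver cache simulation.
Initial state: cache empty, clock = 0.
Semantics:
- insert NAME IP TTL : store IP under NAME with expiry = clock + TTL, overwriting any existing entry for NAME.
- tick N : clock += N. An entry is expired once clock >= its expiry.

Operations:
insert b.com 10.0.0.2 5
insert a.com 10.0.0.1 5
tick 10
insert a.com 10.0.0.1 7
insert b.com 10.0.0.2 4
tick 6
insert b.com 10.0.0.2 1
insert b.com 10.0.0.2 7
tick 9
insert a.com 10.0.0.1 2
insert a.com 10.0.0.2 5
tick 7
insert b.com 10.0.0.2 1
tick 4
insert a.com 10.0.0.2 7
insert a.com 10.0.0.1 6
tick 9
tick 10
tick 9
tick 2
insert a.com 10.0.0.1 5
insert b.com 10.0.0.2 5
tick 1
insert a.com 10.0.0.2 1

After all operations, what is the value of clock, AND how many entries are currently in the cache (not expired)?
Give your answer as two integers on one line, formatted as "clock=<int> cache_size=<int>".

Answer: clock=67 cache_size=2

Derivation:
Op 1: insert b.com -> 10.0.0.2 (expiry=0+5=5). clock=0
Op 2: insert a.com -> 10.0.0.1 (expiry=0+5=5). clock=0
Op 3: tick 10 -> clock=10. purged={a.com,b.com}
Op 4: insert a.com -> 10.0.0.1 (expiry=10+7=17). clock=10
Op 5: insert b.com -> 10.0.0.2 (expiry=10+4=14). clock=10
Op 6: tick 6 -> clock=16. purged={b.com}
Op 7: insert b.com -> 10.0.0.2 (expiry=16+1=17). clock=16
Op 8: insert b.com -> 10.0.0.2 (expiry=16+7=23). clock=16
Op 9: tick 9 -> clock=25. purged={a.com,b.com}
Op 10: insert a.com -> 10.0.0.1 (expiry=25+2=27). clock=25
Op 11: insert a.com -> 10.0.0.2 (expiry=25+5=30). clock=25
Op 12: tick 7 -> clock=32. purged={a.com}
Op 13: insert b.com -> 10.0.0.2 (expiry=32+1=33). clock=32
Op 14: tick 4 -> clock=36. purged={b.com}
Op 15: insert a.com -> 10.0.0.2 (expiry=36+7=43). clock=36
Op 16: insert a.com -> 10.0.0.1 (expiry=36+6=42). clock=36
Op 17: tick 9 -> clock=45. purged={a.com}
Op 18: tick 10 -> clock=55.
Op 19: tick 9 -> clock=64.
Op 20: tick 2 -> clock=66.
Op 21: insert a.com -> 10.0.0.1 (expiry=66+5=71). clock=66
Op 22: insert b.com -> 10.0.0.2 (expiry=66+5=71). clock=66
Op 23: tick 1 -> clock=67.
Op 24: insert a.com -> 10.0.0.2 (expiry=67+1=68). clock=67
Final clock = 67
Final cache (unexpired): {a.com,b.com} -> size=2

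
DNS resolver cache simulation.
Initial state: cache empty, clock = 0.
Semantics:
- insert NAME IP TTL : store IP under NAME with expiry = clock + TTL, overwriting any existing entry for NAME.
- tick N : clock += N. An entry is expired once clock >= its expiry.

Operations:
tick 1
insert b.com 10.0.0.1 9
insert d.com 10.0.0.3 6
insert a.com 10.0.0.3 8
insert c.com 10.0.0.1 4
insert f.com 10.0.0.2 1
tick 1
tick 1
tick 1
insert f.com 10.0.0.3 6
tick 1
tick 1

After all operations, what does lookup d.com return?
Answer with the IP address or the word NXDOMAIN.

Op 1: tick 1 -> clock=1.
Op 2: insert b.com -> 10.0.0.1 (expiry=1+9=10). clock=1
Op 3: insert d.com -> 10.0.0.3 (expiry=1+6=7). clock=1
Op 4: insert a.com -> 10.0.0.3 (expiry=1+8=9). clock=1
Op 5: insert c.com -> 10.0.0.1 (expiry=1+4=5). clock=1
Op 6: insert f.com -> 10.0.0.2 (expiry=1+1=2). clock=1
Op 7: tick 1 -> clock=2. purged={f.com}
Op 8: tick 1 -> clock=3.
Op 9: tick 1 -> clock=4.
Op 10: insert f.com -> 10.0.0.3 (expiry=4+6=10). clock=4
Op 11: tick 1 -> clock=5. purged={c.com}
Op 12: tick 1 -> clock=6.
lookup d.com: present, ip=10.0.0.3 expiry=7 > clock=6

Answer: 10.0.0.3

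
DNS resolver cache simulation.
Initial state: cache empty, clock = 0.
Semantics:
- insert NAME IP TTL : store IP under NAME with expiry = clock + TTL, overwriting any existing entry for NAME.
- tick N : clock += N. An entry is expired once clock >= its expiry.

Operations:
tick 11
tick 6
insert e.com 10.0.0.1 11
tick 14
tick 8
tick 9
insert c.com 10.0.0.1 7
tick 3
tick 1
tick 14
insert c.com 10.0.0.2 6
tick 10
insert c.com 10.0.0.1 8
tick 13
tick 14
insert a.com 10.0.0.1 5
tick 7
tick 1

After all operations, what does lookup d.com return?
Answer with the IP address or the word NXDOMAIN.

Op 1: tick 11 -> clock=11.
Op 2: tick 6 -> clock=17.
Op 3: insert e.com -> 10.0.0.1 (expiry=17+11=28). clock=17
Op 4: tick 14 -> clock=31. purged={e.com}
Op 5: tick 8 -> clock=39.
Op 6: tick 9 -> clock=48.
Op 7: insert c.com -> 10.0.0.1 (expiry=48+7=55). clock=48
Op 8: tick 3 -> clock=51.
Op 9: tick 1 -> clock=52.
Op 10: tick 14 -> clock=66. purged={c.com}
Op 11: insert c.com -> 10.0.0.2 (expiry=66+6=72). clock=66
Op 12: tick 10 -> clock=76. purged={c.com}
Op 13: insert c.com -> 10.0.0.1 (expiry=76+8=84). clock=76
Op 14: tick 13 -> clock=89. purged={c.com}
Op 15: tick 14 -> clock=103.
Op 16: insert a.com -> 10.0.0.1 (expiry=103+5=108). clock=103
Op 17: tick 7 -> clock=110. purged={a.com}
Op 18: tick 1 -> clock=111.
lookup d.com: not in cache (expired or never inserted)

Answer: NXDOMAIN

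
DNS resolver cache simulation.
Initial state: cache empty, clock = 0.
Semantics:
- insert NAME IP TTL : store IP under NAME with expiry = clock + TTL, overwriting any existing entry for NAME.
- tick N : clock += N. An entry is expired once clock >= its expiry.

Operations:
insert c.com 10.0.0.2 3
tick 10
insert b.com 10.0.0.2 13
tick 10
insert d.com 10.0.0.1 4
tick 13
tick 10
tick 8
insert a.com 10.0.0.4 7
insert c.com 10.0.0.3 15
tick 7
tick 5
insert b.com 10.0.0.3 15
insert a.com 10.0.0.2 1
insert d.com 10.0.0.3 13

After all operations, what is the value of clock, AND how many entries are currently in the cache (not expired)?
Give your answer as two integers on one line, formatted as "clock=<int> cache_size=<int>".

Op 1: insert c.com -> 10.0.0.2 (expiry=0+3=3). clock=0
Op 2: tick 10 -> clock=10. purged={c.com}
Op 3: insert b.com -> 10.0.0.2 (expiry=10+13=23). clock=10
Op 4: tick 10 -> clock=20.
Op 5: insert d.com -> 10.0.0.1 (expiry=20+4=24). clock=20
Op 6: tick 13 -> clock=33. purged={b.com,d.com}
Op 7: tick 10 -> clock=43.
Op 8: tick 8 -> clock=51.
Op 9: insert a.com -> 10.0.0.4 (expiry=51+7=58). clock=51
Op 10: insert c.com -> 10.0.0.3 (expiry=51+15=66). clock=51
Op 11: tick 7 -> clock=58. purged={a.com}
Op 12: tick 5 -> clock=63.
Op 13: insert b.com -> 10.0.0.3 (expiry=63+15=78). clock=63
Op 14: insert a.com -> 10.0.0.2 (expiry=63+1=64). clock=63
Op 15: insert d.com -> 10.0.0.3 (expiry=63+13=76). clock=63
Final clock = 63
Final cache (unexpired): {a.com,b.com,c.com,d.com} -> size=4

Answer: clock=63 cache_size=4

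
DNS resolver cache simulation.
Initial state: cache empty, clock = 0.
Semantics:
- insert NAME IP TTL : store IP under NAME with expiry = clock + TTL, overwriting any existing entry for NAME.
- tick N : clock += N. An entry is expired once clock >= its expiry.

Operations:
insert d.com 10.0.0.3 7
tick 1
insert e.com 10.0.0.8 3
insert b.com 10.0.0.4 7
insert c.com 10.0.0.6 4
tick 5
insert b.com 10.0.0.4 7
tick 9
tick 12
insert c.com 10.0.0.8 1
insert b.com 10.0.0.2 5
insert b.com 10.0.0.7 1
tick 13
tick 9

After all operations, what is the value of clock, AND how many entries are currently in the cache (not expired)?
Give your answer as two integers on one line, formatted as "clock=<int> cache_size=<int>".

Answer: clock=49 cache_size=0

Derivation:
Op 1: insert d.com -> 10.0.0.3 (expiry=0+7=7). clock=0
Op 2: tick 1 -> clock=1.
Op 3: insert e.com -> 10.0.0.8 (expiry=1+3=4). clock=1
Op 4: insert b.com -> 10.0.0.4 (expiry=1+7=8). clock=1
Op 5: insert c.com -> 10.0.0.6 (expiry=1+4=5). clock=1
Op 6: tick 5 -> clock=6. purged={c.com,e.com}
Op 7: insert b.com -> 10.0.0.4 (expiry=6+7=13). clock=6
Op 8: tick 9 -> clock=15. purged={b.com,d.com}
Op 9: tick 12 -> clock=27.
Op 10: insert c.com -> 10.0.0.8 (expiry=27+1=28). clock=27
Op 11: insert b.com -> 10.0.0.2 (expiry=27+5=32). clock=27
Op 12: insert b.com -> 10.0.0.7 (expiry=27+1=28). clock=27
Op 13: tick 13 -> clock=40. purged={b.com,c.com}
Op 14: tick 9 -> clock=49.
Final clock = 49
Final cache (unexpired): {} -> size=0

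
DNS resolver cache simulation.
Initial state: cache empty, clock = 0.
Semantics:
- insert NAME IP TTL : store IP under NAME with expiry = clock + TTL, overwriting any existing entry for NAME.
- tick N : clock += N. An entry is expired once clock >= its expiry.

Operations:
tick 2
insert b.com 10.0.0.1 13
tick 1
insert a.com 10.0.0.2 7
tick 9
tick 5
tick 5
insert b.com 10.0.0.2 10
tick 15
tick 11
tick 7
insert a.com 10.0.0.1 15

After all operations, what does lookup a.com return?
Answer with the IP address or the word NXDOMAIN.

Answer: 10.0.0.1

Derivation:
Op 1: tick 2 -> clock=2.
Op 2: insert b.com -> 10.0.0.1 (expiry=2+13=15). clock=2
Op 3: tick 1 -> clock=3.
Op 4: insert a.com -> 10.0.0.2 (expiry=3+7=10). clock=3
Op 5: tick 9 -> clock=12. purged={a.com}
Op 6: tick 5 -> clock=17. purged={b.com}
Op 7: tick 5 -> clock=22.
Op 8: insert b.com -> 10.0.0.2 (expiry=22+10=32). clock=22
Op 9: tick 15 -> clock=37. purged={b.com}
Op 10: tick 11 -> clock=48.
Op 11: tick 7 -> clock=55.
Op 12: insert a.com -> 10.0.0.1 (expiry=55+15=70). clock=55
lookup a.com: present, ip=10.0.0.1 expiry=70 > clock=55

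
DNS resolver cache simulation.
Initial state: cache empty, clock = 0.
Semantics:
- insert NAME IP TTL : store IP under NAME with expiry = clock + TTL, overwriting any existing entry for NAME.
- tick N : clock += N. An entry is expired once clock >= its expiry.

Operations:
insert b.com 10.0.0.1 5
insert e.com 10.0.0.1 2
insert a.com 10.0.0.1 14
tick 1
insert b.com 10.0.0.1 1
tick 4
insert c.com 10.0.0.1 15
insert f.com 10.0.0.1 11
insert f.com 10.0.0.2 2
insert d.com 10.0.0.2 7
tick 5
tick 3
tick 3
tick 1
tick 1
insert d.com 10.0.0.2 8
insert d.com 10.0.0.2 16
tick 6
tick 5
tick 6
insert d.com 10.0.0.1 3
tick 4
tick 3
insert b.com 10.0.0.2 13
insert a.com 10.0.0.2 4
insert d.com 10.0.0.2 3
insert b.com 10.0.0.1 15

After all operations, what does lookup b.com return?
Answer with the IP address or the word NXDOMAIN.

Op 1: insert b.com -> 10.0.0.1 (expiry=0+5=5). clock=0
Op 2: insert e.com -> 10.0.0.1 (expiry=0+2=2). clock=0
Op 3: insert a.com -> 10.0.0.1 (expiry=0+14=14). clock=0
Op 4: tick 1 -> clock=1.
Op 5: insert b.com -> 10.0.0.1 (expiry=1+1=2). clock=1
Op 6: tick 4 -> clock=5. purged={b.com,e.com}
Op 7: insert c.com -> 10.0.0.1 (expiry=5+15=20). clock=5
Op 8: insert f.com -> 10.0.0.1 (expiry=5+11=16). clock=5
Op 9: insert f.com -> 10.0.0.2 (expiry=5+2=7). clock=5
Op 10: insert d.com -> 10.0.0.2 (expiry=5+7=12). clock=5
Op 11: tick 5 -> clock=10. purged={f.com}
Op 12: tick 3 -> clock=13. purged={d.com}
Op 13: tick 3 -> clock=16. purged={a.com}
Op 14: tick 1 -> clock=17.
Op 15: tick 1 -> clock=18.
Op 16: insert d.com -> 10.0.0.2 (expiry=18+8=26). clock=18
Op 17: insert d.com -> 10.0.0.2 (expiry=18+16=34). clock=18
Op 18: tick 6 -> clock=24. purged={c.com}
Op 19: tick 5 -> clock=29.
Op 20: tick 6 -> clock=35. purged={d.com}
Op 21: insert d.com -> 10.0.0.1 (expiry=35+3=38). clock=35
Op 22: tick 4 -> clock=39. purged={d.com}
Op 23: tick 3 -> clock=42.
Op 24: insert b.com -> 10.0.0.2 (expiry=42+13=55). clock=42
Op 25: insert a.com -> 10.0.0.2 (expiry=42+4=46). clock=42
Op 26: insert d.com -> 10.0.0.2 (expiry=42+3=45). clock=42
Op 27: insert b.com -> 10.0.0.1 (expiry=42+15=57). clock=42
lookup b.com: present, ip=10.0.0.1 expiry=57 > clock=42

Answer: 10.0.0.1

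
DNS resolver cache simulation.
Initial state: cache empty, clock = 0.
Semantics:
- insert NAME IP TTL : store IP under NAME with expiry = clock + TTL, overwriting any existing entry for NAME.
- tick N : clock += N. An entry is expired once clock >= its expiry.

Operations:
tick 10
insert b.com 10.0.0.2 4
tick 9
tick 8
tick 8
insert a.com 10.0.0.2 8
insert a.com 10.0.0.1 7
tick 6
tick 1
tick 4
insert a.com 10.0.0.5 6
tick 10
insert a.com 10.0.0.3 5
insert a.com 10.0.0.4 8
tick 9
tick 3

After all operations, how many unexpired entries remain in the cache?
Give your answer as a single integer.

Op 1: tick 10 -> clock=10.
Op 2: insert b.com -> 10.0.0.2 (expiry=10+4=14). clock=10
Op 3: tick 9 -> clock=19. purged={b.com}
Op 4: tick 8 -> clock=27.
Op 5: tick 8 -> clock=35.
Op 6: insert a.com -> 10.0.0.2 (expiry=35+8=43). clock=35
Op 7: insert a.com -> 10.0.0.1 (expiry=35+7=42). clock=35
Op 8: tick 6 -> clock=41.
Op 9: tick 1 -> clock=42. purged={a.com}
Op 10: tick 4 -> clock=46.
Op 11: insert a.com -> 10.0.0.5 (expiry=46+6=52). clock=46
Op 12: tick 10 -> clock=56. purged={a.com}
Op 13: insert a.com -> 10.0.0.3 (expiry=56+5=61). clock=56
Op 14: insert a.com -> 10.0.0.4 (expiry=56+8=64). clock=56
Op 15: tick 9 -> clock=65. purged={a.com}
Op 16: tick 3 -> clock=68.
Final cache (unexpired): {} -> size=0

Answer: 0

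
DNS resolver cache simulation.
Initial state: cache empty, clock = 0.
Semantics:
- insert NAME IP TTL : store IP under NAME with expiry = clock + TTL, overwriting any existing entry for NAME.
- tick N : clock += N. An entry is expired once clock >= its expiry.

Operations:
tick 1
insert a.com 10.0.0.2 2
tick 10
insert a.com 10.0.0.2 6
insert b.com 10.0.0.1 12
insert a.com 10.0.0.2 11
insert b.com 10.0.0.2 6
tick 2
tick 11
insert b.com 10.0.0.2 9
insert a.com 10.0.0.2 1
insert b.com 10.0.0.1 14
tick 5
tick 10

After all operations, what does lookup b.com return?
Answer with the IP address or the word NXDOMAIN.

Op 1: tick 1 -> clock=1.
Op 2: insert a.com -> 10.0.0.2 (expiry=1+2=3). clock=1
Op 3: tick 10 -> clock=11. purged={a.com}
Op 4: insert a.com -> 10.0.0.2 (expiry=11+6=17). clock=11
Op 5: insert b.com -> 10.0.0.1 (expiry=11+12=23). clock=11
Op 6: insert a.com -> 10.0.0.2 (expiry=11+11=22). clock=11
Op 7: insert b.com -> 10.0.0.2 (expiry=11+6=17). clock=11
Op 8: tick 2 -> clock=13.
Op 9: tick 11 -> clock=24. purged={a.com,b.com}
Op 10: insert b.com -> 10.0.0.2 (expiry=24+9=33). clock=24
Op 11: insert a.com -> 10.0.0.2 (expiry=24+1=25). clock=24
Op 12: insert b.com -> 10.0.0.1 (expiry=24+14=38). clock=24
Op 13: tick 5 -> clock=29. purged={a.com}
Op 14: tick 10 -> clock=39. purged={b.com}
lookup b.com: not in cache (expired or never inserted)

Answer: NXDOMAIN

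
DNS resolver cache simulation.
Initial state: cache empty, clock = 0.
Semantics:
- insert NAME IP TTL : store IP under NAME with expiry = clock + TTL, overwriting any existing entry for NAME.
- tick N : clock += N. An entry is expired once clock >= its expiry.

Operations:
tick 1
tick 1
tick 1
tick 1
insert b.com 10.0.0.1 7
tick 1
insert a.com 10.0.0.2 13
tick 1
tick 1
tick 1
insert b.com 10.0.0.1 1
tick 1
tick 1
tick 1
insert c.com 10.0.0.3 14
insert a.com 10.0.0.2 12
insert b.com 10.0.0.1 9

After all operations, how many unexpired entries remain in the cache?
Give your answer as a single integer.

Answer: 3

Derivation:
Op 1: tick 1 -> clock=1.
Op 2: tick 1 -> clock=2.
Op 3: tick 1 -> clock=3.
Op 4: tick 1 -> clock=4.
Op 5: insert b.com -> 10.0.0.1 (expiry=4+7=11). clock=4
Op 6: tick 1 -> clock=5.
Op 7: insert a.com -> 10.0.0.2 (expiry=5+13=18). clock=5
Op 8: tick 1 -> clock=6.
Op 9: tick 1 -> clock=7.
Op 10: tick 1 -> clock=8.
Op 11: insert b.com -> 10.0.0.1 (expiry=8+1=9). clock=8
Op 12: tick 1 -> clock=9. purged={b.com}
Op 13: tick 1 -> clock=10.
Op 14: tick 1 -> clock=11.
Op 15: insert c.com -> 10.0.0.3 (expiry=11+14=25). clock=11
Op 16: insert a.com -> 10.0.0.2 (expiry=11+12=23). clock=11
Op 17: insert b.com -> 10.0.0.1 (expiry=11+9=20). clock=11
Final cache (unexpired): {a.com,b.com,c.com} -> size=3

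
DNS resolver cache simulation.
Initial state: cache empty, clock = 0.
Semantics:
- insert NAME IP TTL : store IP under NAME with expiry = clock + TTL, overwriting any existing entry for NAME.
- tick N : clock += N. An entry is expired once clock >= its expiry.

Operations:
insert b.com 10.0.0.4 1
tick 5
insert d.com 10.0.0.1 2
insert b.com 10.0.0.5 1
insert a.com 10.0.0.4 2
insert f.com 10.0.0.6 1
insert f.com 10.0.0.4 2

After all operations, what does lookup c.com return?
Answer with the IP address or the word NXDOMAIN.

Answer: NXDOMAIN

Derivation:
Op 1: insert b.com -> 10.0.0.4 (expiry=0+1=1). clock=0
Op 2: tick 5 -> clock=5. purged={b.com}
Op 3: insert d.com -> 10.0.0.1 (expiry=5+2=7). clock=5
Op 4: insert b.com -> 10.0.0.5 (expiry=5+1=6). clock=5
Op 5: insert a.com -> 10.0.0.4 (expiry=5+2=7). clock=5
Op 6: insert f.com -> 10.0.0.6 (expiry=5+1=6). clock=5
Op 7: insert f.com -> 10.0.0.4 (expiry=5+2=7). clock=5
lookup c.com: not in cache (expired or never inserted)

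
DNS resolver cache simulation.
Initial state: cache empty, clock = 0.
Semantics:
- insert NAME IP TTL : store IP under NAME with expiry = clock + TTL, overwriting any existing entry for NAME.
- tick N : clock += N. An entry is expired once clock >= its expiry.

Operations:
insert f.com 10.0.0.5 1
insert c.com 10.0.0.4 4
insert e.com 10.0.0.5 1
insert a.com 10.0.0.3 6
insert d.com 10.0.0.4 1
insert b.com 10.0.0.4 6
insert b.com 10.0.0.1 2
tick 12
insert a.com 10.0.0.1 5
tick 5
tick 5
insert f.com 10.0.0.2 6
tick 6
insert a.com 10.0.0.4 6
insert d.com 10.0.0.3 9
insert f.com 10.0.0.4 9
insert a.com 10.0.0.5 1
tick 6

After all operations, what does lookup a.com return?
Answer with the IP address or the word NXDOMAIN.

Op 1: insert f.com -> 10.0.0.5 (expiry=0+1=1). clock=0
Op 2: insert c.com -> 10.0.0.4 (expiry=0+4=4). clock=0
Op 3: insert e.com -> 10.0.0.5 (expiry=0+1=1). clock=0
Op 4: insert a.com -> 10.0.0.3 (expiry=0+6=6). clock=0
Op 5: insert d.com -> 10.0.0.4 (expiry=0+1=1). clock=0
Op 6: insert b.com -> 10.0.0.4 (expiry=0+6=6). clock=0
Op 7: insert b.com -> 10.0.0.1 (expiry=0+2=2). clock=0
Op 8: tick 12 -> clock=12. purged={a.com,b.com,c.com,d.com,e.com,f.com}
Op 9: insert a.com -> 10.0.0.1 (expiry=12+5=17). clock=12
Op 10: tick 5 -> clock=17. purged={a.com}
Op 11: tick 5 -> clock=22.
Op 12: insert f.com -> 10.0.0.2 (expiry=22+6=28). clock=22
Op 13: tick 6 -> clock=28. purged={f.com}
Op 14: insert a.com -> 10.0.0.4 (expiry=28+6=34). clock=28
Op 15: insert d.com -> 10.0.0.3 (expiry=28+9=37). clock=28
Op 16: insert f.com -> 10.0.0.4 (expiry=28+9=37). clock=28
Op 17: insert a.com -> 10.0.0.5 (expiry=28+1=29). clock=28
Op 18: tick 6 -> clock=34. purged={a.com}
lookup a.com: not in cache (expired or never inserted)

Answer: NXDOMAIN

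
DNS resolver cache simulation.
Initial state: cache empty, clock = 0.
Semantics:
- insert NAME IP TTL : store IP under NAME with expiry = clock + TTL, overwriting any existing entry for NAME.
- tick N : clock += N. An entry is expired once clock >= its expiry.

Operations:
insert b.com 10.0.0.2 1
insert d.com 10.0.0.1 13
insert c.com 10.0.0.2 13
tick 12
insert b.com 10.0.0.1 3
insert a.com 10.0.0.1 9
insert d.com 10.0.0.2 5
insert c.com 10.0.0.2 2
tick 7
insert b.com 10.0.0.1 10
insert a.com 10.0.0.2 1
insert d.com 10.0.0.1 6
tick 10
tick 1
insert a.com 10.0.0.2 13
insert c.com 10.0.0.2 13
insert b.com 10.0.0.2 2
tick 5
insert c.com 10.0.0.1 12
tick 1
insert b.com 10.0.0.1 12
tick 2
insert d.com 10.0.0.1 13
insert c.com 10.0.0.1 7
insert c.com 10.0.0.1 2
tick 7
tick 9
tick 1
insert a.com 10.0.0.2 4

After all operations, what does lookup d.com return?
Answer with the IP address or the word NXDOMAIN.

Op 1: insert b.com -> 10.0.0.2 (expiry=0+1=1). clock=0
Op 2: insert d.com -> 10.0.0.1 (expiry=0+13=13). clock=0
Op 3: insert c.com -> 10.0.0.2 (expiry=0+13=13). clock=0
Op 4: tick 12 -> clock=12. purged={b.com}
Op 5: insert b.com -> 10.0.0.1 (expiry=12+3=15). clock=12
Op 6: insert a.com -> 10.0.0.1 (expiry=12+9=21). clock=12
Op 7: insert d.com -> 10.0.0.2 (expiry=12+5=17). clock=12
Op 8: insert c.com -> 10.0.0.2 (expiry=12+2=14). clock=12
Op 9: tick 7 -> clock=19. purged={b.com,c.com,d.com}
Op 10: insert b.com -> 10.0.0.1 (expiry=19+10=29). clock=19
Op 11: insert a.com -> 10.0.0.2 (expiry=19+1=20). clock=19
Op 12: insert d.com -> 10.0.0.1 (expiry=19+6=25). clock=19
Op 13: tick 10 -> clock=29. purged={a.com,b.com,d.com}
Op 14: tick 1 -> clock=30.
Op 15: insert a.com -> 10.0.0.2 (expiry=30+13=43). clock=30
Op 16: insert c.com -> 10.0.0.2 (expiry=30+13=43). clock=30
Op 17: insert b.com -> 10.0.0.2 (expiry=30+2=32). clock=30
Op 18: tick 5 -> clock=35. purged={b.com}
Op 19: insert c.com -> 10.0.0.1 (expiry=35+12=47). clock=35
Op 20: tick 1 -> clock=36.
Op 21: insert b.com -> 10.0.0.1 (expiry=36+12=48). clock=36
Op 22: tick 2 -> clock=38.
Op 23: insert d.com -> 10.0.0.1 (expiry=38+13=51). clock=38
Op 24: insert c.com -> 10.0.0.1 (expiry=38+7=45). clock=38
Op 25: insert c.com -> 10.0.0.1 (expiry=38+2=40). clock=38
Op 26: tick 7 -> clock=45. purged={a.com,c.com}
Op 27: tick 9 -> clock=54. purged={b.com,d.com}
Op 28: tick 1 -> clock=55.
Op 29: insert a.com -> 10.0.0.2 (expiry=55+4=59). clock=55
lookup d.com: not in cache (expired or never inserted)

Answer: NXDOMAIN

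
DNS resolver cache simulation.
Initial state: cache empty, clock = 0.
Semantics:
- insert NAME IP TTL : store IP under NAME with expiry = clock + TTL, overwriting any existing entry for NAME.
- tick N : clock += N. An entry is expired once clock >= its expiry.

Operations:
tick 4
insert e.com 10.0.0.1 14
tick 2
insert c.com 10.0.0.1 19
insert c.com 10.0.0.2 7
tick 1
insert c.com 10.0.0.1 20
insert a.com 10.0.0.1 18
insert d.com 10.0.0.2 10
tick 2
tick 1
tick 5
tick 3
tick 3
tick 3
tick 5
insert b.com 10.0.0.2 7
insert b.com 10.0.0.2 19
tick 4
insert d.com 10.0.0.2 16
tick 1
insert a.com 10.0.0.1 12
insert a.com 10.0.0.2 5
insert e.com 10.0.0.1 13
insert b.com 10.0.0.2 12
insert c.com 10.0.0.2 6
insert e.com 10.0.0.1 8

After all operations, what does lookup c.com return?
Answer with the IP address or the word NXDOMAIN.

Answer: 10.0.0.2

Derivation:
Op 1: tick 4 -> clock=4.
Op 2: insert e.com -> 10.0.0.1 (expiry=4+14=18). clock=4
Op 3: tick 2 -> clock=6.
Op 4: insert c.com -> 10.0.0.1 (expiry=6+19=25). clock=6
Op 5: insert c.com -> 10.0.0.2 (expiry=6+7=13). clock=6
Op 6: tick 1 -> clock=7.
Op 7: insert c.com -> 10.0.0.1 (expiry=7+20=27). clock=7
Op 8: insert a.com -> 10.0.0.1 (expiry=7+18=25). clock=7
Op 9: insert d.com -> 10.0.0.2 (expiry=7+10=17). clock=7
Op 10: tick 2 -> clock=9.
Op 11: tick 1 -> clock=10.
Op 12: tick 5 -> clock=15.
Op 13: tick 3 -> clock=18. purged={d.com,e.com}
Op 14: tick 3 -> clock=21.
Op 15: tick 3 -> clock=24.
Op 16: tick 5 -> clock=29. purged={a.com,c.com}
Op 17: insert b.com -> 10.0.0.2 (expiry=29+7=36). clock=29
Op 18: insert b.com -> 10.0.0.2 (expiry=29+19=48). clock=29
Op 19: tick 4 -> clock=33.
Op 20: insert d.com -> 10.0.0.2 (expiry=33+16=49). clock=33
Op 21: tick 1 -> clock=34.
Op 22: insert a.com -> 10.0.0.1 (expiry=34+12=46). clock=34
Op 23: insert a.com -> 10.0.0.2 (expiry=34+5=39). clock=34
Op 24: insert e.com -> 10.0.0.1 (expiry=34+13=47). clock=34
Op 25: insert b.com -> 10.0.0.2 (expiry=34+12=46). clock=34
Op 26: insert c.com -> 10.0.0.2 (expiry=34+6=40). clock=34
Op 27: insert e.com -> 10.0.0.1 (expiry=34+8=42). clock=34
lookup c.com: present, ip=10.0.0.2 expiry=40 > clock=34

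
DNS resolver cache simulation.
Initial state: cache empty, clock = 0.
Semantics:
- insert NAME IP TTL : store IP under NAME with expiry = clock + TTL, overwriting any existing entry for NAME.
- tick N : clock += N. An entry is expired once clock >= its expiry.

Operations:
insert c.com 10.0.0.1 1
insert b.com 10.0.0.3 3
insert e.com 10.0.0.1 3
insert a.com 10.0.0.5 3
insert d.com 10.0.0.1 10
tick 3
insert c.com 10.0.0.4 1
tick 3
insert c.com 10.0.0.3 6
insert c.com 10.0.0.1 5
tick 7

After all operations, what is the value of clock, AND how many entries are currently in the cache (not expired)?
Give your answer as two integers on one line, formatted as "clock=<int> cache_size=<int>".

Answer: clock=13 cache_size=0

Derivation:
Op 1: insert c.com -> 10.0.0.1 (expiry=0+1=1). clock=0
Op 2: insert b.com -> 10.0.0.3 (expiry=0+3=3). clock=0
Op 3: insert e.com -> 10.0.0.1 (expiry=0+3=3). clock=0
Op 4: insert a.com -> 10.0.0.5 (expiry=0+3=3). clock=0
Op 5: insert d.com -> 10.0.0.1 (expiry=0+10=10). clock=0
Op 6: tick 3 -> clock=3. purged={a.com,b.com,c.com,e.com}
Op 7: insert c.com -> 10.0.0.4 (expiry=3+1=4). clock=3
Op 8: tick 3 -> clock=6. purged={c.com}
Op 9: insert c.com -> 10.0.0.3 (expiry=6+6=12). clock=6
Op 10: insert c.com -> 10.0.0.1 (expiry=6+5=11). clock=6
Op 11: tick 7 -> clock=13. purged={c.com,d.com}
Final clock = 13
Final cache (unexpired): {} -> size=0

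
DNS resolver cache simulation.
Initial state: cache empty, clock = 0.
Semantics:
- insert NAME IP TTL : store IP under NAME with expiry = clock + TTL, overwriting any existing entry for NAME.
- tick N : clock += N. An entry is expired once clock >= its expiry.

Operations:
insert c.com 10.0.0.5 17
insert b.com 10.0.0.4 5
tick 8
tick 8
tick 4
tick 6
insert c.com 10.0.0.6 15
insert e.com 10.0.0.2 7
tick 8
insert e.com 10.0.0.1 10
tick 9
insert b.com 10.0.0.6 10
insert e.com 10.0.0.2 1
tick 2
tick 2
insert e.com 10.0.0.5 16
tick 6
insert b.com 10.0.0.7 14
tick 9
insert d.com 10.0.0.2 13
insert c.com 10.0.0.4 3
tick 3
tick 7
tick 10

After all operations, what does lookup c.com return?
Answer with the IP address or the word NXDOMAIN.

Op 1: insert c.com -> 10.0.0.5 (expiry=0+17=17). clock=0
Op 2: insert b.com -> 10.0.0.4 (expiry=0+5=5). clock=0
Op 3: tick 8 -> clock=8. purged={b.com}
Op 4: tick 8 -> clock=16.
Op 5: tick 4 -> clock=20. purged={c.com}
Op 6: tick 6 -> clock=26.
Op 7: insert c.com -> 10.0.0.6 (expiry=26+15=41). clock=26
Op 8: insert e.com -> 10.0.0.2 (expiry=26+7=33). clock=26
Op 9: tick 8 -> clock=34. purged={e.com}
Op 10: insert e.com -> 10.0.0.1 (expiry=34+10=44). clock=34
Op 11: tick 9 -> clock=43. purged={c.com}
Op 12: insert b.com -> 10.0.0.6 (expiry=43+10=53). clock=43
Op 13: insert e.com -> 10.0.0.2 (expiry=43+1=44). clock=43
Op 14: tick 2 -> clock=45. purged={e.com}
Op 15: tick 2 -> clock=47.
Op 16: insert e.com -> 10.0.0.5 (expiry=47+16=63). clock=47
Op 17: tick 6 -> clock=53. purged={b.com}
Op 18: insert b.com -> 10.0.0.7 (expiry=53+14=67). clock=53
Op 19: tick 9 -> clock=62.
Op 20: insert d.com -> 10.0.0.2 (expiry=62+13=75). clock=62
Op 21: insert c.com -> 10.0.0.4 (expiry=62+3=65). clock=62
Op 22: tick 3 -> clock=65. purged={c.com,e.com}
Op 23: tick 7 -> clock=72. purged={b.com}
Op 24: tick 10 -> clock=82. purged={d.com}
lookup c.com: not in cache (expired or never inserted)

Answer: NXDOMAIN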